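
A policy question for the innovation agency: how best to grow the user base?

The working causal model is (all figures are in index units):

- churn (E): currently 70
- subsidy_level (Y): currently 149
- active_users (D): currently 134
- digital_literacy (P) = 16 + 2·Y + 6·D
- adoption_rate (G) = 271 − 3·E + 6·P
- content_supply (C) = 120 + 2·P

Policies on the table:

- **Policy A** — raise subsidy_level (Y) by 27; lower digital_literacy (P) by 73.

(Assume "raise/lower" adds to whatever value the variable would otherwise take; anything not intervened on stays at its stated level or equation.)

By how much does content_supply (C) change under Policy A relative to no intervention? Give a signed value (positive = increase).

-38

Baseline:
  Y = 149
  D = 134
  P = 16 + 2·149 + 6·134 = 1118
  C = 120 + 2·1118 = 2356
Policy A (Y + 27, P − 73):
  Y = 149 + 27 = 176
  D = 134
  P = 16 + 2·176 + 6·134 (−73 from intervention) = 1099
  C = 120 + 2·1099 = 2318
Change in C: 2318 − 2356 = -38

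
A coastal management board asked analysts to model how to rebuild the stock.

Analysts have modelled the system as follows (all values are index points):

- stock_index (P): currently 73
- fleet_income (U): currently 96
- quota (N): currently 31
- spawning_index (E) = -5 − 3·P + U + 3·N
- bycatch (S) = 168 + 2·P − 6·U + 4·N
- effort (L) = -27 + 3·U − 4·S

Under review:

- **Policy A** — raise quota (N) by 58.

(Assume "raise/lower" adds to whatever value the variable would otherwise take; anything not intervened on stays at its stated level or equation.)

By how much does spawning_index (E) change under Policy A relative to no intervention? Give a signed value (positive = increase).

Baseline:
  P = 73
  U = 96
  N = 31
  E = -5 − 3·73 + 96 + 3·31 = -35
Policy A (N + 58):
  P = 73
  U = 96
  N = 31 + 58 = 89
  E = -5 − 3·73 + 96 + 3·89 = 139
Change in E: 139 − (-35) = 174

174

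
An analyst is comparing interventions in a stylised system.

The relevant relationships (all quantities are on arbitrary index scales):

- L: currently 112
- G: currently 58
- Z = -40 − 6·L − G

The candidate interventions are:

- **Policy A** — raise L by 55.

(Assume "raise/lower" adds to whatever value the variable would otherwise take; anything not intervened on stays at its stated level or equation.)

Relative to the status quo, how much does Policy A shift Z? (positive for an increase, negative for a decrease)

Baseline:
  L = 112
  G = 58
  Z = -40 − 6·112 − 58 = -770
Policy A (L + 55):
  L = 112 + 55 = 167
  G = 58
  Z = -40 − 6·167 − 58 = -1100
Change in Z: -1100 − (-770) = -330

-330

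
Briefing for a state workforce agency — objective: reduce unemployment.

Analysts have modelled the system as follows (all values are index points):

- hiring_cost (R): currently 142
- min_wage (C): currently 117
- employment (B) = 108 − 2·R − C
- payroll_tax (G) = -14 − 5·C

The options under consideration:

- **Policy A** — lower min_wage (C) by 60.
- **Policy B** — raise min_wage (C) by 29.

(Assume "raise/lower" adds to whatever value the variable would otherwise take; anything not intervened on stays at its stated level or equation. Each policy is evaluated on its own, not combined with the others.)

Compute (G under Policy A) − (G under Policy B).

445

Policy A (C − 60):
  C = 117 − 60 = 57
  G = -14 − 5·57 = -299
Policy B (C + 29):
  C = 117 + 29 = 146
  G = -14 − 5·146 = -744
G: -299 − (-744) = 445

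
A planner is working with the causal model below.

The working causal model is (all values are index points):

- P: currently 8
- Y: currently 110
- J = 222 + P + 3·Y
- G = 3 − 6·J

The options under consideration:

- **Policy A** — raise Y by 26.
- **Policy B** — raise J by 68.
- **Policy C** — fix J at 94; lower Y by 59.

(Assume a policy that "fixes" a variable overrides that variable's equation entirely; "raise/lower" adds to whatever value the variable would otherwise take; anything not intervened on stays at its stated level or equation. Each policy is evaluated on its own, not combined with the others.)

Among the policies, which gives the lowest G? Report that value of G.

-3825

Policy A (Y + 26):
  P = 8
  Y = 110 + 26 = 136
  J = 222 + 8 + 3·136 = 638
  G = 3 − 6·638 = -3825
Policy B (J + 68):
  P = 8
  Y = 110
  J = 222 + 8 + 3·110 (+68 from intervention) = 628
  G = 3 − 6·628 = -3765
Policy C (J := 94, Y − 59):
  P = 8
  Y = 110 − 59 = 51
  J = 94
  G = 3 − 6·94 = -561
Comparing — Policy A: G=-3825, Policy B: G=-3765, Policy C: G=-561. Lowest is -3825 (Policy A).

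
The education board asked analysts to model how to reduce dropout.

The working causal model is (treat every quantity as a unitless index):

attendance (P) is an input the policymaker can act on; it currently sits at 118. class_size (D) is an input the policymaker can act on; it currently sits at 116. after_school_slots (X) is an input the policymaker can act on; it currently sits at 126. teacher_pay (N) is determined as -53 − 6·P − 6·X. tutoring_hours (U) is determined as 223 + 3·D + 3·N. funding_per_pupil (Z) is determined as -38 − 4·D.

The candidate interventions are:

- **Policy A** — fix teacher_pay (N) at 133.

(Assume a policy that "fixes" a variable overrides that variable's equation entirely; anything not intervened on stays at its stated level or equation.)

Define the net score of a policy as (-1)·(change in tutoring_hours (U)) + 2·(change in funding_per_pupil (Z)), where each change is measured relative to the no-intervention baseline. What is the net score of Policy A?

-4950

Baseline:
  P = 118
  D = 116
  X = 126
  N = -53 − 6·118 − 6·126 = -1517
  U = 223 + 3·116 + 3·(-1517) = -3980
  Z = -38 − 4·116 = -502
Policy A (N := 133):
  P = 118
  D = 116
  X = 126
  N = 133
  U = 223 + 3·116 + 3·133 = 970
  Z = -38 − 4·116 = -502
ΔU = 970 − (-3980) = 4950; ΔZ = -502 − (-502) = 0
Score = (-1)·4950 + 2·0 = -4950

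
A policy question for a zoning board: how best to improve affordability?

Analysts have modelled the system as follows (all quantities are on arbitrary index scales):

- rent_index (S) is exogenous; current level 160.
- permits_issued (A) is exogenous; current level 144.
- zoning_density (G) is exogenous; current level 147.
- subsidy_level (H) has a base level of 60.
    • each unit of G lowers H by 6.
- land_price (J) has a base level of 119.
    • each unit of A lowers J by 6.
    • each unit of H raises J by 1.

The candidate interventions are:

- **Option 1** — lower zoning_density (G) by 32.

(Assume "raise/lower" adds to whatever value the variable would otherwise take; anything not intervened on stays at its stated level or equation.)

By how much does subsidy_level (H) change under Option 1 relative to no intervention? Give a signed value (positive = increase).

192

Baseline:
  G = 147
  H = 60 − 6·147 = -822
Option 1 (G − 32):
  G = 147 − 32 = 115
  H = 60 − 6·115 = -630
Change in H: -630 − (-822) = 192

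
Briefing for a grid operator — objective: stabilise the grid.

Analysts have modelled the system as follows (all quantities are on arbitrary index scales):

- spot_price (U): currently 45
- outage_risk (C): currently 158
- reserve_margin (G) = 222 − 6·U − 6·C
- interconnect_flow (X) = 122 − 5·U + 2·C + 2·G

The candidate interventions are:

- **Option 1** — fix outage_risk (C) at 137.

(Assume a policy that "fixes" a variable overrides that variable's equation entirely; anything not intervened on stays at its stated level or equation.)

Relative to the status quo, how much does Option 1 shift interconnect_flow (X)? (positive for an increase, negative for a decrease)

Baseline:
  U = 45
  C = 158
  G = 222 − 6·45 − 6·158 = -996
  X = 122 − 5·45 + 2·158 + 2·(-996) = -1779
Option 1 (C := 137):
  U = 45
  C = 137
  G = 222 − 6·45 − 6·137 = -870
  X = 122 − 5·45 + 2·137 + 2·(-870) = -1569
Change in X: -1569 − (-1779) = 210

210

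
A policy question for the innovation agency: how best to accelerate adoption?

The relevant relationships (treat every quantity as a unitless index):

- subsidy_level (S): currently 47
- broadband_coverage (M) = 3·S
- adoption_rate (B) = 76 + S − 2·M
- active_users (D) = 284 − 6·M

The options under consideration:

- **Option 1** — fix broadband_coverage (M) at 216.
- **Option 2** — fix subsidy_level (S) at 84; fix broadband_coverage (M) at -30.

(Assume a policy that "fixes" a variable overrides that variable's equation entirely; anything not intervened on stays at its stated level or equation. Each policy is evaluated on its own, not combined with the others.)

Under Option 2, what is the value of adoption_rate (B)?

220

Option 2 (S := 84, M := -30):
  S = 84
  M = -30
  B = 76 + 84 − 2·(-30) = 220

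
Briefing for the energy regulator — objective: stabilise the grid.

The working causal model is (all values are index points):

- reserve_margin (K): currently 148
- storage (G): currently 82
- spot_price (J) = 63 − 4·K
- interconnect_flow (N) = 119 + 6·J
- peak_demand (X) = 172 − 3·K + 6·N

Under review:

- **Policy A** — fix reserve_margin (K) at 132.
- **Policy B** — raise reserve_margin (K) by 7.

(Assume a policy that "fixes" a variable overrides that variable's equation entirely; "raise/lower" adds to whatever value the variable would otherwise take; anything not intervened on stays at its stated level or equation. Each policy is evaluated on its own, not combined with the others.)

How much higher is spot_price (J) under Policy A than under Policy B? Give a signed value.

Policy A (K := 132):
  K = 132
  J = 63 − 4·132 = -465
Policy B (K + 7):
  K = 148 + 7 = 155
  J = 63 − 4·155 = -557
J: -465 − (-557) = 92

92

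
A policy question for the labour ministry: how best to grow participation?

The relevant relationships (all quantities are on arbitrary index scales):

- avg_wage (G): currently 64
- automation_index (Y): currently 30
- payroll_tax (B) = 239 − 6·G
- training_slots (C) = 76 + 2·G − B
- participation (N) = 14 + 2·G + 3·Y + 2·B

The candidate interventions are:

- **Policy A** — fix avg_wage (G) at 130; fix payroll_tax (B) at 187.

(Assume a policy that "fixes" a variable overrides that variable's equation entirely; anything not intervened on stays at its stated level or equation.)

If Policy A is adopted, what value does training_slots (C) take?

Policy A (G := 130, B := 187):
  G = 130
  B = 187
  C = 76 + 2·130 − 187 = 149

149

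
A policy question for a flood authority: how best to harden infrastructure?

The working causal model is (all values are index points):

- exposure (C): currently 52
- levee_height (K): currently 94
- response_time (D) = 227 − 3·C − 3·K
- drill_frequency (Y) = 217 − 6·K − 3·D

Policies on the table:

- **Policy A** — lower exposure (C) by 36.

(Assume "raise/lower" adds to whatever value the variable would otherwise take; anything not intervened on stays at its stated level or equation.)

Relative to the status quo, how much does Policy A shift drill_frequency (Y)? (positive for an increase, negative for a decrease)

Baseline:
  C = 52
  K = 94
  D = 227 − 3·52 − 3·94 = -211
  Y = 217 − 6·94 − 3·(-211) = 286
Policy A (C − 36):
  C = 52 − 36 = 16
  K = 94
  D = 227 − 3·16 − 3·94 = -103
  Y = 217 − 6·94 − 3·(-103) = -38
Change in Y: -38 − 286 = -324

-324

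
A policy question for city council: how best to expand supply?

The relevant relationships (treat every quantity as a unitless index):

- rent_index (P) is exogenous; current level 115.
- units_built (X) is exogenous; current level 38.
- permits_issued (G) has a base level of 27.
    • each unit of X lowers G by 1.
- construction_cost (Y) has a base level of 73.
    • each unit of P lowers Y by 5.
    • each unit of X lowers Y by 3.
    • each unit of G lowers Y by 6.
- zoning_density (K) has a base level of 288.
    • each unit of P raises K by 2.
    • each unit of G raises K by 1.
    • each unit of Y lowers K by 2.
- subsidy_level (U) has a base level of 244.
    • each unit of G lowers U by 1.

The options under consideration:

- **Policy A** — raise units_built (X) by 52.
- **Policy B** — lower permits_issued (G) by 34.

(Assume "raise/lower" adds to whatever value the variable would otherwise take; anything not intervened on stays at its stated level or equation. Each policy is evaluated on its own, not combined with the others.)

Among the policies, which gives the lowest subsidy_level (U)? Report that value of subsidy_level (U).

Policy A (X + 52):
  X = 38 + 52 = 90
  G = 27 − 90 = -63
  U = 244 − (-63) = 307
Policy B (G − 34):
  X = 38
  G = 27 − 38 (−34 from intervention) = -45
  U = 244 − (-45) = 289
Comparing — Policy A: U=307, Policy B: U=289. Lowest is 289 (Policy B).

289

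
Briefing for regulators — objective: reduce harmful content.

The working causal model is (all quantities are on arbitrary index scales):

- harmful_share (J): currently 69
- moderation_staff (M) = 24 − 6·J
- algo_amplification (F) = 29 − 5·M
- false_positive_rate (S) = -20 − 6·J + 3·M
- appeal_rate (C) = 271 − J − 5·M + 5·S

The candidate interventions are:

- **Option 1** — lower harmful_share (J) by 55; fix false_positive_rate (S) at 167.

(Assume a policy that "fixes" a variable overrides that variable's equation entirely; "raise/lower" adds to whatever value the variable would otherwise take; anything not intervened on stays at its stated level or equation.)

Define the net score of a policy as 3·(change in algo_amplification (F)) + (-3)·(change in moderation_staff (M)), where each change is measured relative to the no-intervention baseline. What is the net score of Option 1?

Baseline:
  J = 69
  M = 24 − 6·69 = -390
  F = 29 − 5·(-390) = 1979
Option 1 (J − 55, S := 167):
  J = 69 − 55 = 14
  M = 24 − 6·14 = -60
  F = 29 − 5·(-60) = 329
ΔF = 329 − 1979 = -1650; ΔM = -60 − (-390) = 330
Score = 3·(-1650) + (-3)·330 = -5940

-5940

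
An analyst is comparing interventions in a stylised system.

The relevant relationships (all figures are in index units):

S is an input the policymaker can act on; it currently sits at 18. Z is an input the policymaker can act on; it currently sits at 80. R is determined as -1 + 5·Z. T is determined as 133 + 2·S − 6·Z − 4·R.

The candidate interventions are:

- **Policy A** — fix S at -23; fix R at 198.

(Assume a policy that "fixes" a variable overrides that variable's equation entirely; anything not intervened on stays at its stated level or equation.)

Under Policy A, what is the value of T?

Policy A (S := -23, R := 198):
  S = -23
  Z = 80
  R = 198
  T = 133 + 2·(-23) − 6·80 − 4·198 = -1185

-1185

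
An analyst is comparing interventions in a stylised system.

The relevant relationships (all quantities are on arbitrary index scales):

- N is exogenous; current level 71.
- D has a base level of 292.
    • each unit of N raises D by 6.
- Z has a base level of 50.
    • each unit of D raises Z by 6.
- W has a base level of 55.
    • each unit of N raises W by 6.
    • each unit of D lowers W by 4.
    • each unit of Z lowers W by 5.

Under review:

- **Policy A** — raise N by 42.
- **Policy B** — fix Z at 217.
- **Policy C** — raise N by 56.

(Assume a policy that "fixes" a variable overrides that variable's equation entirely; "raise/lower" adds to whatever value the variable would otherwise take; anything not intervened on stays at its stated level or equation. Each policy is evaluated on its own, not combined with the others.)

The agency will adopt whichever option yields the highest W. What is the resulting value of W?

-3476

Policy A (N + 42):
  N = 71 + 42 = 113
  D = 292 + 6·113 = 970
  Z = 50 + 6·970 = 5870
  W = 55 + 6·113 − 4·970 − 5·5870 = -32497
Policy B (Z := 217):
  N = 71
  D = 292 + 6·71 = 718
  Z = 217
  W = 55 + 6·71 − 4·718 − 5·217 = -3476
Policy C (N + 56):
  N = 71 + 56 = 127
  D = 292 + 6·127 = 1054
  Z = 50 + 6·1054 = 6374
  W = 55 + 6·127 − 4·1054 − 5·6374 = -35269
Comparing — Policy A: W=-32497, Policy B: W=-3476, Policy C: W=-35269. Highest is -3476 (Policy B).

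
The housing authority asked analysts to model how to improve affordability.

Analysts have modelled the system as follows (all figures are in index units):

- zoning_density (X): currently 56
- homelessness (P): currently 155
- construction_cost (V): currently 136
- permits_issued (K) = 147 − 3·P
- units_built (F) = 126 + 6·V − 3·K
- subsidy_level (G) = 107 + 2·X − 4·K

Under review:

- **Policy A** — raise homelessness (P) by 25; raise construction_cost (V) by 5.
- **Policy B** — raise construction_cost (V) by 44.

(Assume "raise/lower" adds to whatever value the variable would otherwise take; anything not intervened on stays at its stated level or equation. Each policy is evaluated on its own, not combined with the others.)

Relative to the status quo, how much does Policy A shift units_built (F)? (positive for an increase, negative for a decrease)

255

Baseline:
  P = 155
  V = 136
  K = 147 − 3·155 = -318
  F = 126 + 6·136 − 3·(-318) = 1896
Policy A (P + 25, V + 5):
  P = 155 + 25 = 180
  V = 136 + 5 = 141
  K = 147 − 3·180 = -393
  F = 126 + 6·141 − 3·(-393) = 2151
Change in F: 2151 − 1896 = 255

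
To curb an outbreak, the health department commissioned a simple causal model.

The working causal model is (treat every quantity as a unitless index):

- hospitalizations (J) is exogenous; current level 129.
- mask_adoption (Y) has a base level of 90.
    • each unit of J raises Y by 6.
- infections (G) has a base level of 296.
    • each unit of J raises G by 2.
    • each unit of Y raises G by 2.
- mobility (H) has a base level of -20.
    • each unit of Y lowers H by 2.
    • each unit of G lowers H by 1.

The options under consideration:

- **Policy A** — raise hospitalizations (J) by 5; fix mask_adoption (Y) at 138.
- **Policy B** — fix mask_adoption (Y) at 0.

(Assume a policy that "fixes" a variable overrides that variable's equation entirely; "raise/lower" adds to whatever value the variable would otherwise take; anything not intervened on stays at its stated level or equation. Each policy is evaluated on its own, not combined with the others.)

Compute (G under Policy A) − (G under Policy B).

286

Policy A (J + 5, Y := 138):
  J = 129 + 5 = 134
  Y = 138
  G = 296 + 2·134 + 2·138 = 840
Policy B (Y := 0):
  J = 129
  Y = 0
  G = 296 + 2·129 + 2·0 = 554
G: 840 − 554 = 286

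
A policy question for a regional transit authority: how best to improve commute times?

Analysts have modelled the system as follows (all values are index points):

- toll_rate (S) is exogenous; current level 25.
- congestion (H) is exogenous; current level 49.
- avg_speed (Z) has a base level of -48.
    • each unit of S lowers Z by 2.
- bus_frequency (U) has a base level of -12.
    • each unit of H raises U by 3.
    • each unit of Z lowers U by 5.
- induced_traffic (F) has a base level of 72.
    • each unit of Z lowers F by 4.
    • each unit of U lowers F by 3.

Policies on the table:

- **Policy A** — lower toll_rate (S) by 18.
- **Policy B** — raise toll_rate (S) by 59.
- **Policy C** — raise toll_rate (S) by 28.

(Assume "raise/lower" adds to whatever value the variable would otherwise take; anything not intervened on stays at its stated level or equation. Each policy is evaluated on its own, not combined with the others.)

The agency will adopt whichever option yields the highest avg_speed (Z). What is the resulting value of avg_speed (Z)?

-62

Policy A (S − 18):
  S = 25 − 18 = 7
  Z = -48 − 2·7 = -62
Policy B (S + 59):
  S = 25 + 59 = 84
  Z = -48 − 2·84 = -216
Policy C (S + 28):
  S = 25 + 28 = 53
  Z = -48 − 2·53 = -154
Comparing — Policy A: Z=-62, Policy B: Z=-216, Policy C: Z=-154. Highest is -62 (Policy A).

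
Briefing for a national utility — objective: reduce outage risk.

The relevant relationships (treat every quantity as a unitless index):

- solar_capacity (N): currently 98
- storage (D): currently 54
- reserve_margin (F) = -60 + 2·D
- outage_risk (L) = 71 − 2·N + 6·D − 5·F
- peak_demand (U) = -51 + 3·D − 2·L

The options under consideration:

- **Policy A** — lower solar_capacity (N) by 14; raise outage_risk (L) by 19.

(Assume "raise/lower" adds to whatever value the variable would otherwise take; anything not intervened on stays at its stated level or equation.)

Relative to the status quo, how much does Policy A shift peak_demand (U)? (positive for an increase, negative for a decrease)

-94

Baseline:
  N = 98
  D = 54
  F = -60 + 2·54 = 48
  L = 71 − 2·98 + 6·54 − 5·48 = -41
  U = -51 + 3·54 − 2·(-41) = 193
Policy A (N − 14, L + 19):
  N = 98 − 14 = 84
  D = 54
  F = -60 + 2·54 = 48
  L = 71 − 2·84 + 6·54 − 5·48 (+19 from intervention) = 6
  U = -51 + 3·54 − 2·6 = 99
Change in U: 99 − 193 = -94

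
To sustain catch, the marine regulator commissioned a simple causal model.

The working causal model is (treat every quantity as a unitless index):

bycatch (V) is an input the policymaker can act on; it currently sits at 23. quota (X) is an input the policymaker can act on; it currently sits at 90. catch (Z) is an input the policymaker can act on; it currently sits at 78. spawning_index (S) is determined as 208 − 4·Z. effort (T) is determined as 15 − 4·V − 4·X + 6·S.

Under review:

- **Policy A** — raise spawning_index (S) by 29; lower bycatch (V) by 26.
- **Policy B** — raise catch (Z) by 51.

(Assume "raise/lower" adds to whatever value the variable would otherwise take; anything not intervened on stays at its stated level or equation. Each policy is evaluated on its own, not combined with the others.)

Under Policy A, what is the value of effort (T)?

-783

Policy A (S + 29, V − 26):
  V = 23 − 26 = -3
  X = 90
  Z = 78
  S = 208 − 4·78 (+29 from intervention) = -75
  T = 15 − 4·(-3) − 4·90 + 6·(-75) = -783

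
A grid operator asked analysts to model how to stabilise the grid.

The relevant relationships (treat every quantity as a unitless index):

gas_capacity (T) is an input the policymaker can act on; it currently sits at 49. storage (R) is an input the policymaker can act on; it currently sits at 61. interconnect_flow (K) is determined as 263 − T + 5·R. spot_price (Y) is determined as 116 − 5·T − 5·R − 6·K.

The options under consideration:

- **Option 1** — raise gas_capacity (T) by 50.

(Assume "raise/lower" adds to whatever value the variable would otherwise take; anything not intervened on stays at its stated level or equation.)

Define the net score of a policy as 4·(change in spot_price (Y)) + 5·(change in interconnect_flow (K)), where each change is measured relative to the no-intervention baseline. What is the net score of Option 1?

Baseline:
  T = 49
  R = 61
  K = 263 − 49 + 5·61 = 519
  Y = 116 − 5·49 − 5·61 − 6·519 = -3548
Option 1 (T + 50):
  T = 49 + 50 = 99
  R = 61
  K = 263 − 99 + 5·61 = 469
  Y = 116 − 5·99 − 5·61 − 6·469 = -3498
ΔY = -3498 − (-3548) = 50; ΔK = 469 − 519 = -50
Score = 4·50 + 5·(-50) = -50

-50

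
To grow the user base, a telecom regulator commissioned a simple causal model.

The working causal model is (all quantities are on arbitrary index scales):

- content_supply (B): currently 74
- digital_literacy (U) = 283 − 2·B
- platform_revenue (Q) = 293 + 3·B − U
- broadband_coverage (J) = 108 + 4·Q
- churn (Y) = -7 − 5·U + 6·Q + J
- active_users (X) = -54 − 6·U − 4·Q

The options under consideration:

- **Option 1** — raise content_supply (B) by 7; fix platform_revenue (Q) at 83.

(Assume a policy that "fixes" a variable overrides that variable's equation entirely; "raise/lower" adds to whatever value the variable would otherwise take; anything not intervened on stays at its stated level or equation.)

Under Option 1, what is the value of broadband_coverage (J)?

Option 1 (B + 7, Q := 83):
  B = 74 + 7 = 81
  U = 283 − 2·81 = 121
  Q = 83
  J = 108 + 4·83 = 440

440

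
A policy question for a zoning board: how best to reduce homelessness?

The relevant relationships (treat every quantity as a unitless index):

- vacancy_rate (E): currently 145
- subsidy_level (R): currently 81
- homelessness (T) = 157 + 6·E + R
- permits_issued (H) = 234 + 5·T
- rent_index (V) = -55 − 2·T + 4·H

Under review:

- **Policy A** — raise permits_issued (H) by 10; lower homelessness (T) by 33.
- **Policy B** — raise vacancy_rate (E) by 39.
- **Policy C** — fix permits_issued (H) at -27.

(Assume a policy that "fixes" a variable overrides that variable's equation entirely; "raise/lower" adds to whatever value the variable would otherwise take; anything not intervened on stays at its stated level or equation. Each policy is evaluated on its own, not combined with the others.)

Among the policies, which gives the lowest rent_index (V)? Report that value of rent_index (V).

-2379

Policy A (H + 10, T − 33):
  E = 145
  R = 81
  T = 157 + 6·145 + 81 (−33 from intervention) = 1075
  H = 234 + 5·1075 (+10 from intervention) = 5619
  V = -55 − 2·1075 + 4·5619 = 20271
Policy B (E + 39):
  E = 145 + 39 = 184
  R = 81
  T = 157 + 6·184 + 81 = 1342
  H = 234 + 5·1342 = 6944
  V = -55 − 2·1342 + 4·6944 = 25037
Policy C (H := -27):
  E = 145
  R = 81
  T = 157 + 6·145 + 81 = 1108
  H = -27
  V = -55 − 2·1108 + 4·(-27) = -2379
Comparing — Policy A: V=20271, Policy B: V=25037, Policy C: V=-2379. Lowest is -2379 (Policy C).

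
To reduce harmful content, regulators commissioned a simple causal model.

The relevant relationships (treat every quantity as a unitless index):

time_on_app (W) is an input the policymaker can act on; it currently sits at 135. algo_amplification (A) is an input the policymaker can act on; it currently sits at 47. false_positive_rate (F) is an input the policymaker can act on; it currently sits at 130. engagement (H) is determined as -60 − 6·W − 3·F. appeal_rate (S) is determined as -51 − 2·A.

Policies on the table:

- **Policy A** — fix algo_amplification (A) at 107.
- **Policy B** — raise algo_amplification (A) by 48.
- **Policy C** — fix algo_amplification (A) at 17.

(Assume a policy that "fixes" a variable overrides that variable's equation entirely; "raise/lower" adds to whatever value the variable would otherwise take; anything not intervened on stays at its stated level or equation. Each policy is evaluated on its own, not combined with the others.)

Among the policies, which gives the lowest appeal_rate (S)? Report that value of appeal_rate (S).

Policy A (A := 107):
  A = 107
  S = -51 − 2·107 = -265
Policy B (A + 48):
  A = 47 + 48 = 95
  S = -51 − 2·95 = -241
Policy C (A := 17):
  A = 17
  S = -51 − 2·17 = -85
Comparing — Policy A: S=-265, Policy B: S=-241, Policy C: S=-85. Lowest is -265 (Policy A).

-265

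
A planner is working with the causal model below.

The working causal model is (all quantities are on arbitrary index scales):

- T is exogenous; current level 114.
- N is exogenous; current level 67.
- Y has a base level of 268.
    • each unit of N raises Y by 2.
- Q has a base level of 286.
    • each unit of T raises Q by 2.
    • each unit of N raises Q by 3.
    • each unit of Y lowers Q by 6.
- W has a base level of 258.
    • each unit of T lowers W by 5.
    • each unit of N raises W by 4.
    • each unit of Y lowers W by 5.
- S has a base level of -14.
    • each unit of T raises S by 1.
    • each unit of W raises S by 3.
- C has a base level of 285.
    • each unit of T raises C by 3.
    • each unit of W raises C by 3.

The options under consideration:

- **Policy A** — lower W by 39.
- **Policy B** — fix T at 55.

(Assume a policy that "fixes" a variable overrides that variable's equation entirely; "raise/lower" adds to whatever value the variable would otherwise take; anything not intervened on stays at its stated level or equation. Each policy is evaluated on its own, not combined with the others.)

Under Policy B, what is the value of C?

-4827

Policy B (T := 55):
  T = 55
  N = 67
  Y = 268 + 2·67 = 402
  W = 258 − 5·55 + 4·67 − 5·402 = -1759
  C = 285 + 3·55 + 3·(-1759) = -4827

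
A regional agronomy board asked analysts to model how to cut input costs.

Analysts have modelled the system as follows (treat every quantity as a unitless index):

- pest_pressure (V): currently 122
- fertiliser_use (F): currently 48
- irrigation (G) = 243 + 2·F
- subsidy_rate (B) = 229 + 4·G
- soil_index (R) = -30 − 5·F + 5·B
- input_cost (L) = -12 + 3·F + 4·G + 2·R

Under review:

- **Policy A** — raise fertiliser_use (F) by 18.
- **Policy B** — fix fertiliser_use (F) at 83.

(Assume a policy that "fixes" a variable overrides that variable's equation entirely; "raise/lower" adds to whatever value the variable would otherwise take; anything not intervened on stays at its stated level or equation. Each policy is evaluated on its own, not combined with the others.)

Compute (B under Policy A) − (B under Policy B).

-136

Policy A (F + 18):
  F = 48 + 18 = 66
  G = 243 + 2·66 = 375
  B = 229 + 4·375 = 1729
Policy B (F := 83):
  F = 83
  G = 243 + 2·83 = 409
  B = 229 + 4·409 = 1865
B: 1729 − 1865 = -136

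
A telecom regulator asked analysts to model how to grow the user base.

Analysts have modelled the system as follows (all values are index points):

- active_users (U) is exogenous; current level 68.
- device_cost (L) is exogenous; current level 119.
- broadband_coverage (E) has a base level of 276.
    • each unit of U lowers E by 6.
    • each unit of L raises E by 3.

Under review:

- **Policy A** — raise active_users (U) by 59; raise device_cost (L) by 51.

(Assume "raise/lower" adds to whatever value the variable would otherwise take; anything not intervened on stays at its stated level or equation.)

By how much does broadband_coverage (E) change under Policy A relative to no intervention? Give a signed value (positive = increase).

-201

Baseline:
  U = 68
  L = 119
  E = 276 − 6·68 + 3·119 = 225
Policy A (U + 59, L + 51):
  U = 68 + 59 = 127
  L = 119 + 51 = 170
  E = 276 − 6·127 + 3·170 = 24
Change in E: 24 − 225 = -201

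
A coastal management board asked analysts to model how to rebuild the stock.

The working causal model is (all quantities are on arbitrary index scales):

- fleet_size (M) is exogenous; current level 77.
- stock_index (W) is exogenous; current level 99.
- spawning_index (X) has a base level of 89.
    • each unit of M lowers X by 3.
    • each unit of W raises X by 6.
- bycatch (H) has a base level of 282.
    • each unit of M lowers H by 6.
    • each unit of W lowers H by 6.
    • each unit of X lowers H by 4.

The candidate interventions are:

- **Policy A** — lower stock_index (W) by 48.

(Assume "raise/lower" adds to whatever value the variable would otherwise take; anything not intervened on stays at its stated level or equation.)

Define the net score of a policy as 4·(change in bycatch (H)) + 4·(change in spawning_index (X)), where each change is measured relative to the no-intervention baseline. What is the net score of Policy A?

4608

Baseline:
  M = 77
  W = 99
  X = 89 − 3·77 + 6·99 = 452
  H = 282 − 6·77 − 6·99 − 4·452 = -2582
Policy A (W − 48):
  M = 77
  W = 99 − 48 = 51
  X = 89 − 3·77 + 6·51 = 164
  H = 282 − 6·77 − 6·51 − 4·164 = -1142
ΔH = -1142 − (-2582) = 1440; ΔX = 164 − 452 = -288
Score = 4·1440 + 4·(-288) = 4608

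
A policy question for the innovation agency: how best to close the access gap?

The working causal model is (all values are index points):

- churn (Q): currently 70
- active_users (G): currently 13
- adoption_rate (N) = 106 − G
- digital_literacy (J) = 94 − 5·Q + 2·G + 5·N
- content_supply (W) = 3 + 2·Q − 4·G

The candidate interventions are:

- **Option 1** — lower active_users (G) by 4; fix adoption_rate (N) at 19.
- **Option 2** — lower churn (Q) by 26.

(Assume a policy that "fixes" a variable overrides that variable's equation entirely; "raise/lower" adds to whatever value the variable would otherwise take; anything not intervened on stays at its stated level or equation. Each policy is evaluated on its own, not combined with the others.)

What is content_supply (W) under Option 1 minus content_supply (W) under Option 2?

68

Option 1 (G − 4, N := 19):
  Q = 70
  G = 13 − 4 = 9
  W = 3 + 2·70 − 4·9 = 107
Option 2 (Q − 26):
  Q = 70 − 26 = 44
  G = 13
  W = 3 + 2·44 − 4·13 = 39
W: 107 − 39 = 68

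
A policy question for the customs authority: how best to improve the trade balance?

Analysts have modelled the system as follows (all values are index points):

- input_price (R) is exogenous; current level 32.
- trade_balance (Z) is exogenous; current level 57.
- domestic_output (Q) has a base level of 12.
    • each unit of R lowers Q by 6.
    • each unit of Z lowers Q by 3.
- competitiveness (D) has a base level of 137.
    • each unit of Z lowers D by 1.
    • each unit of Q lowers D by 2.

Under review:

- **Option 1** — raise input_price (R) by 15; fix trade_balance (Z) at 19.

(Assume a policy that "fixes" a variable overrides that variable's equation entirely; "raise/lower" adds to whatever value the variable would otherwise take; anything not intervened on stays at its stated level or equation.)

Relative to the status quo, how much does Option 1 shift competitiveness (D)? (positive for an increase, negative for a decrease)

-10

Baseline:
  R = 32
  Z = 57
  Q = 12 − 6·32 − 3·57 = -351
  D = 137 − 57 − 2·(-351) = 782
Option 1 (R + 15, Z := 19):
  R = 32 + 15 = 47
  Z = 19
  Q = 12 − 6·47 − 3·19 = -327
  D = 137 − 19 − 2·(-327) = 772
Change in D: 772 − 782 = -10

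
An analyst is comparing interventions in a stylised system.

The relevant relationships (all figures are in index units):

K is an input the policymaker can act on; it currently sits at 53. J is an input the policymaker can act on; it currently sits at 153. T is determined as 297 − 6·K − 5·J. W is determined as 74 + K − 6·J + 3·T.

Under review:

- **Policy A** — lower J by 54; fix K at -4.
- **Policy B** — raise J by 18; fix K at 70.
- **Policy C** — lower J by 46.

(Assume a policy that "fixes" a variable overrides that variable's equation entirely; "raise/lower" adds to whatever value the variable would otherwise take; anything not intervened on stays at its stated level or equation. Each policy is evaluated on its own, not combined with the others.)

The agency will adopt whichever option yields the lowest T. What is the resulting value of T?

-978

Policy A (J − 54, K := -4):
  K = -4
  J = 153 − 54 = 99
  T = 297 − 6·(-4) − 5·99 = -174
Policy B (J + 18, K := 70):
  K = 70
  J = 153 + 18 = 171
  T = 297 − 6·70 − 5·171 = -978
Policy C (J − 46):
  K = 53
  J = 153 − 46 = 107
  T = 297 − 6·53 − 5·107 = -556
Comparing — Policy A: T=-174, Policy B: T=-978, Policy C: T=-556. Lowest is -978 (Policy B).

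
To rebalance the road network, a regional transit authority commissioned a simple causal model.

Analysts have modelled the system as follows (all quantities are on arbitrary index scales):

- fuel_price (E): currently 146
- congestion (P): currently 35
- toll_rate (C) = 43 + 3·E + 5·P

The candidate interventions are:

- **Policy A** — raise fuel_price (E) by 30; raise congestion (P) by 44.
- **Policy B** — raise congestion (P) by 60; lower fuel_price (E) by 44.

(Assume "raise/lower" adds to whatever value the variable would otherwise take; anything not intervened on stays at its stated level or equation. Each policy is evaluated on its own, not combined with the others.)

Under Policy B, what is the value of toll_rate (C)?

Policy B (P + 60, E − 44):
  E = 146 − 44 = 102
  P = 35 + 60 = 95
  C = 43 + 3·102 + 5·95 = 824

824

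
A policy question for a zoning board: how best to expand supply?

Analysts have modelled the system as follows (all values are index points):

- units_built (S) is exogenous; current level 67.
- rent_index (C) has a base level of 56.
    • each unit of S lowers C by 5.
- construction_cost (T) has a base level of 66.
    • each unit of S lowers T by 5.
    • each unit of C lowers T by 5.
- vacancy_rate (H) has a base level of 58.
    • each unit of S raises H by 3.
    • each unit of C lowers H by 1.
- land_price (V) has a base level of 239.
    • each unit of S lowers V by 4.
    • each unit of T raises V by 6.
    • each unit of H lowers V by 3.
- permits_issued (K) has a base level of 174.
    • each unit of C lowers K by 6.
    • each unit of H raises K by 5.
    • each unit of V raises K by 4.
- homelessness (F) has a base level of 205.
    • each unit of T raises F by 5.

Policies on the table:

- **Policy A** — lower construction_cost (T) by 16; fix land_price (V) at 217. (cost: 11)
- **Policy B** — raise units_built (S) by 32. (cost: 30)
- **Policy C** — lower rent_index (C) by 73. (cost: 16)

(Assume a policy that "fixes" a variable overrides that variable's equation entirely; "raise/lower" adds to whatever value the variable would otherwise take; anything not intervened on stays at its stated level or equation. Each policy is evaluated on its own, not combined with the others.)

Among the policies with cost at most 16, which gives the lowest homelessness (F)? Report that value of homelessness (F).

Policy A (T − 16, V := 217):
  S = 67
  C = 56 − 5·67 = -279
  T = 66 − 5·67 − 5·(-279) (−16 from intervention) = 1110
  F = 205 + 5·1110 = 5755
Policy C (C − 73):
  S = 67
  C = 56 − 5·67 (−73 from intervention) = -352
  T = 66 − 5·67 − 5·(-352) = 1491
  F = 205 + 5·1491 = 7660
Comparing — Policy A: F=5755, Policy C: F=7660. Lowest is 5755 (Policy A).

5755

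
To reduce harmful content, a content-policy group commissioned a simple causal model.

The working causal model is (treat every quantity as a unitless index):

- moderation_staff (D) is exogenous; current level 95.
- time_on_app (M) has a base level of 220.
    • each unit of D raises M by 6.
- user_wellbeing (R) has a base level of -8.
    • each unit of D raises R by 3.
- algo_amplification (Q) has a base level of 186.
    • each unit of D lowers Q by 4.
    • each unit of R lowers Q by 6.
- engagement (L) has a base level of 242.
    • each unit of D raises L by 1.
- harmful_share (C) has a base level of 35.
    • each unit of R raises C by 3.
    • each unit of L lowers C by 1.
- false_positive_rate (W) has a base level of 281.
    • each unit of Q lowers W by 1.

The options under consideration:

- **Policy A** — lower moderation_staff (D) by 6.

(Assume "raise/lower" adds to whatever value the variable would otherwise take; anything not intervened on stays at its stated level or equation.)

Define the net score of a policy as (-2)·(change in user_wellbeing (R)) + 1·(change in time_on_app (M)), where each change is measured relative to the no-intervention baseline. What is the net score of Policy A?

0

Baseline:
  D = 95
  M = 220 + 6·95 = 790
  R = -8 + 3·95 = 277
Policy A (D − 6):
  D = 95 − 6 = 89
  M = 220 + 6·89 = 754
  R = -8 + 3·89 = 259
ΔR = 259 − 277 = -18; ΔM = 754 − 790 = -36
Score = (-2)·(-18) + 1·(-36) = 0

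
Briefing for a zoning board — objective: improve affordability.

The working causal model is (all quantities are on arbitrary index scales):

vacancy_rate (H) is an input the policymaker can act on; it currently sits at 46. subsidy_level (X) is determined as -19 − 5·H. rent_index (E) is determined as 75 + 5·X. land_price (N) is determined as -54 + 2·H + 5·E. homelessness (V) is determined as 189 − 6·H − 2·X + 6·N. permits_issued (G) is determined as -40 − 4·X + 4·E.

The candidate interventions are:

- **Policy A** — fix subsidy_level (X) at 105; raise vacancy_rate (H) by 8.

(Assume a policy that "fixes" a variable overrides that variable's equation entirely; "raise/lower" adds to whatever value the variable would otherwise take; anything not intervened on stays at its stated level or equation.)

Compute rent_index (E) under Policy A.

Policy A (X := 105, H + 8):
  H = 46 + 8 = 54
  X = 105
  E = 75 + 5·105 = 600

600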